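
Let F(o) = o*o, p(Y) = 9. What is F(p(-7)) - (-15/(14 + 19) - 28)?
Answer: 1204/11 ≈ 109.45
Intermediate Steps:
F(o) = o**2
F(p(-7)) - (-15/(14 + 19) - 28) = 9**2 - (-15/(14 + 19) - 28) = 81 - (-15/33 - 28) = 81 - (-15*1/33 - 28) = 81 - (-5/11 - 28) = 81 - 1*(-313/11) = 81 + 313/11 = 1204/11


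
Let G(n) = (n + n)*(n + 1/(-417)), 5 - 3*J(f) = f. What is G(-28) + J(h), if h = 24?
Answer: 651271/417 ≈ 1561.8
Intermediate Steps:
J(f) = 5/3 - f/3
G(n) = 2*n*(-1/417 + n) (G(n) = (2*n)*(n - 1/417) = (2*n)*(-1/417 + n) = 2*n*(-1/417 + n))
G(-28) + J(h) = (2/417)*(-28)*(-1 + 417*(-28)) + (5/3 - 1/3*24) = (2/417)*(-28)*(-1 - 11676) + (5/3 - 8) = (2/417)*(-28)*(-11677) - 19/3 = 653912/417 - 19/3 = 651271/417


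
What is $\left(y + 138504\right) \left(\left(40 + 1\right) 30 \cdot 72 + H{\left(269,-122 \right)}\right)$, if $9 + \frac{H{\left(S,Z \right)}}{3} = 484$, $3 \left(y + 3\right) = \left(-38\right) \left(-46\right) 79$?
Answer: $16605082025$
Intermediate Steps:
$y = \frac{138083}{3}$ ($y = -3 + \frac{\left(-38\right) \left(-46\right) 79}{3} = -3 + \frac{1748 \cdot 79}{3} = -3 + \frac{1}{3} \cdot 138092 = -3 + \frac{138092}{3} = \frac{138083}{3} \approx 46028.0$)
$H{\left(S,Z \right)} = 1425$ ($H{\left(S,Z \right)} = -27 + 3 \cdot 484 = -27 + 1452 = 1425$)
$\left(y + 138504\right) \left(\left(40 + 1\right) 30 \cdot 72 + H{\left(269,-122 \right)}\right) = \left(\frac{138083}{3} + 138504\right) \left(\left(40 + 1\right) 30 \cdot 72 + 1425\right) = \frac{553595 \left(41 \cdot 30 \cdot 72 + 1425\right)}{3} = \frac{553595 \left(1230 \cdot 72 + 1425\right)}{3} = \frac{553595 \left(88560 + 1425\right)}{3} = \frac{553595}{3} \cdot 89985 = 16605082025$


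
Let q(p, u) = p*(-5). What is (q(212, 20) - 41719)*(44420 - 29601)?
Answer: -633942001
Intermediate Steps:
q(p, u) = -5*p
(q(212, 20) - 41719)*(44420 - 29601) = (-5*212 - 41719)*(44420 - 29601) = (-1060 - 41719)*14819 = -42779*14819 = -633942001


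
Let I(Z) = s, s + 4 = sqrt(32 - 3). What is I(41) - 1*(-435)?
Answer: 431 + sqrt(29) ≈ 436.39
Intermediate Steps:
s = -4 + sqrt(29) (s = -4 + sqrt(32 - 3) = -4 + sqrt(29) ≈ 1.3852)
I(Z) = -4 + sqrt(29)
I(41) - 1*(-435) = (-4 + sqrt(29)) - 1*(-435) = (-4 + sqrt(29)) + 435 = 431 + sqrt(29)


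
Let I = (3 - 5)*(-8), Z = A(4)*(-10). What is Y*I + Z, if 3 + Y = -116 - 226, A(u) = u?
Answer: -5560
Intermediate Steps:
Y = -345 (Y = -3 + (-116 - 226) = -3 - 342 = -345)
Z = -40 (Z = 4*(-10) = -40)
I = 16 (I = -2*(-8) = 16)
Y*I + Z = -345*16 - 40 = -5520 - 40 = -5560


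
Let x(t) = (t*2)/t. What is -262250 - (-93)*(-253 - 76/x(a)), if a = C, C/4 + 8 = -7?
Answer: -289313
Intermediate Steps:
C = -60 (C = -32 + 4*(-7) = -32 - 28 = -60)
a = -60
x(t) = 2 (x(t) = (2*t)/t = 2)
-262250 - (-93)*(-253 - 76/x(a)) = -262250 - (-93)*(-253 - 76/2) = -262250 - (-93)*(-253 - 76*1/2) = -262250 - (-93)*(-253 - 38) = -262250 - (-93)*(-291) = -262250 - 1*27063 = -262250 - 27063 = -289313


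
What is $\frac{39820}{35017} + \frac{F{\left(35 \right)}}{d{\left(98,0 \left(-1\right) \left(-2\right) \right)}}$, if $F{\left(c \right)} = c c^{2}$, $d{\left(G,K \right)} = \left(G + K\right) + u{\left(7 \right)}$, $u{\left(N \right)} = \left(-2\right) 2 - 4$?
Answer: $\frac{300987535}{630306} \approx 477.53$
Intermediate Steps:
$u{\left(N \right)} = -8$ ($u{\left(N \right)} = -4 - 4 = -8$)
$d{\left(G,K \right)} = -8 + G + K$ ($d{\left(G,K \right)} = \left(G + K\right) - 8 = -8 + G + K$)
$F{\left(c \right)} = c^{3}$
$\frac{39820}{35017} + \frac{F{\left(35 \right)}}{d{\left(98,0 \left(-1\right) \left(-2\right) \right)}} = \frac{39820}{35017} + \frac{35^{3}}{-8 + 98 + 0 \left(-1\right) \left(-2\right)} = 39820 \cdot \frac{1}{35017} + \frac{42875}{-8 + 98 + 0 \left(-2\right)} = \frac{39820}{35017} + \frac{42875}{-8 + 98 + 0} = \frac{39820}{35017} + \frac{42875}{90} = \frac{39820}{35017} + 42875 \cdot \frac{1}{90} = \frac{39820}{35017} + \frac{8575}{18} = \frac{300987535}{630306}$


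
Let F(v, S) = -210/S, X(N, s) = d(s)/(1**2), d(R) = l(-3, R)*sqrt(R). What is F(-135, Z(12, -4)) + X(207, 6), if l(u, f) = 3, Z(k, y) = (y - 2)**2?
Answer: -35/6 + 3*sqrt(6) ≈ 1.5151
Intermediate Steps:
Z(k, y) = (-2 + y)**2
d(R) = 3*sqrt(R)
X(N, s) = 3*sqrt(s) (X(N, s) = (3*sqrt(s))/(1**2) = (3*sqrt(s))/1 = (3*sqrt(s))*1 = 3*sqrt(s))
F(-135, Z(12, -4)) + X(207, 6) = -210/(-2 - 4)**2 + 3*sqrt(6) = -210/((-6)**2) + 3*sqrt(6) = -210/36 + 3*sqrt(6) = -210*1/36 + 3*sqrt(6) = -35/6 + 3*sqrt(6)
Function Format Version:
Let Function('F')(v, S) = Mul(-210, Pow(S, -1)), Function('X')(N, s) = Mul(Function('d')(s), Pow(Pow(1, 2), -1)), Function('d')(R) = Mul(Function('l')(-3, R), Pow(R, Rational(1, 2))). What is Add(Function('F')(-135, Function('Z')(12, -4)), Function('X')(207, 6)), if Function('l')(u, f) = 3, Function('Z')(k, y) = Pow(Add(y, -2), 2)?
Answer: Add(Rational(-35, 6), Mul(3, Pow(6, Rational(1, 2)))) ≈ 1.5151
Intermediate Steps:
Function('Z')(k, y) = Pow(Add(-2, y), 2)
Function('d')(R) = Mul(3, Pow(R, Rational(1, 2)))
Function('X')(N, s) = Mul(3, Pow(s, Rational(1, 2))) (Function('X')(N, s) = Mul(Mul(3, Pow(s, Rational(1, 2))), Pow(Pow(1, 2), -1)) = Mul(Mul(3, Pow(s, Rational(1, 2))), Pow(1, -1)) = Mul(Mul(3, Pow(s, Rational(1, 2))), 1) = Mul(3, Pow(s, Rational(1, 2))))
Add(Function('F')(-135, Function('Z')(12, -4)), Function('X')(207, 6)) = Add(Mul(-210, Pow(Pow(Add(-2, -4), 2), -1)), Mul(3, Pow(6, Rational(1, 2)))) = Add(Mul(-210, Pow(Pow(-6, 2), -1)), Mul(3, Pow(6, Rational(1, 2)))) = Add(Mul(-210, Pow(36, -1)), Mul(3, Pow(6, Rational(1, 2)))) = Add(Mul(-210, Rational(1, 36)), Mul(3, Pow(6, Rational(1, 2)))) = Add(Rational(-35, 6), Mul(3, Pow(6, Rational(1, 2))))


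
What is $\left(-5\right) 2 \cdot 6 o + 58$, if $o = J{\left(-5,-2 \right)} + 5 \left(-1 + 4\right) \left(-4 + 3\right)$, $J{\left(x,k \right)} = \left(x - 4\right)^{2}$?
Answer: $-3902$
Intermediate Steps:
$J{\left(x,k \right)} = \left(-4 + x\right)^{2}$
$o = 66$ ($o = \left(-4 - 5\right)^{2} + 5 \left(-1 + 4\right) \left(-4 + 3\right) = \left(-9\right)^{2} + 5 \cdot 3 \left(-1\right) = 81 + 5 \left(-3\right) = 81 - 15 = 66$)
$\left(-5\right) 2 \cdot 6 o + 58 = \left(-5\right) 2 \cdot 6 \cdot 66 + 58 = \left(-10\right) 6 \cdot 66 + 58 = \left(-60\right) 66 + 58 = -3960 + 58 = -3902$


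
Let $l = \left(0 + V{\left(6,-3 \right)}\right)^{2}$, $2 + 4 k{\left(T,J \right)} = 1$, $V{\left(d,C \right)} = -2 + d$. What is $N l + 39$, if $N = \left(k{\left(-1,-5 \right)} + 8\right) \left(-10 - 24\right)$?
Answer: $-4177$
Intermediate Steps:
$k{\left(T,J \right)} = - \frac{1}{4}$ ($k{\left(T,J \right)} = - \frac{1}{2} + \frac{1}{4} \cdot 1 = - \frac{1}{2} + \frac{1}{4} = - \frac{1}{4}$)
$N = - \frac{527}{2}$ ($N = \left(- \frac{1}{4} + 8\right) \left(-10 - 24\right) = \frac{31}{4} \left(-34\right) = - \frac{527}{2} \approx -263.5$)
$l = 16$ ($l = \left(0 + \left(-2 + 6\right)\right)^{2} = \left(0 + 4\right)^{2} = 4^{2} = 16$)
$N l + 39 = \left(- \frac{527}{2}\right) 16 + 39 = -4216 + 39 = -4177$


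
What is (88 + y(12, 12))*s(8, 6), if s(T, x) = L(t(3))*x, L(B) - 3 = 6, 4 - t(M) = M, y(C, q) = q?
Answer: 5400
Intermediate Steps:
t(M) = 4 - M
L(B) = 9 (L(B) = 3 + 6 = 9)
s(T, x) = 9*x
(88 + y(12, 12))*s(8, 6) = (88 + 12)*(9*6) = 100*54 = 5400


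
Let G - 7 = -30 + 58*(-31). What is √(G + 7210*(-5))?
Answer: I*√37871 ≈ 194.6*I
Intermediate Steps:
G = -1821 (G = 7 + (-30 + 58*(-31)) = 7 + (-30 - 1798) = 7 - 1828 = -1821)
√(G + 7210*(-5)) = √(-1821 + 7210*(-5)) = √(-1821 - 36050) = √(-37871) = I*√37871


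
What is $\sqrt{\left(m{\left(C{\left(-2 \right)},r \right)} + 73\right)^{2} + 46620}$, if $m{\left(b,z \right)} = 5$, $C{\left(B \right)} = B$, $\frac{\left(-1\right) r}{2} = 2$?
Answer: $12 \sqrt{366} \approx 229.57$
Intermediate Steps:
$r = -4$ ($r = \left(-2\right) 2 = -4$)
$\sqrt{\left(m{\left(C{\left(-2 \right)},r \right)} + 73\right)^{2} + 46620} = \sqrt{\left(5 + 73\right)^{2} + 46620} = \sqrt{78^{2} + 46620} = \sqrt{6084 + 46620} = \sqrt{52704} = 12 \sqrt{366}$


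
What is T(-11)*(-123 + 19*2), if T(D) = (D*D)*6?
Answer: -61710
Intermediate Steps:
T(D) = 6*D² (T(D) = D²*6 = 6*D²)
T(-11)*(-123 + 19*2) = (6*(-11)²)*(-123 + 19*2) = (6*121)*(-123 + 38) = 726*(-85) = -61710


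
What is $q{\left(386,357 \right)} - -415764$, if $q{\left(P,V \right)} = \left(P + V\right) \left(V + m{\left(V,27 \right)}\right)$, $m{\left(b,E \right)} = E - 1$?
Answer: $700333$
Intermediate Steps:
$m{\left(b,E \right)} = -1 + E$
$q{\left(P,V \right)} = \left(26 + V\right) \left(P + V\right)$ ($q{\left(P,V \right)} = \left(P + V\right) \left(V + \left(-1 + 27\right)\right) = \left(P + V\right) \left(V + 26\right) = \left(P + V\right) \left(26 + V\right) = \left(26 + V\right) \left(P + V\right)$)
$q{\left(386,357 \right)} - -415764 = \left(357^{2} + 26 \cdot 386 + 26 \cdot 357 + 386 \cdot 357\right) - -415764 = \left(127449 + 10036 + 9282 + 137802\right) + 415764 = 284569 + 415764 = 700333$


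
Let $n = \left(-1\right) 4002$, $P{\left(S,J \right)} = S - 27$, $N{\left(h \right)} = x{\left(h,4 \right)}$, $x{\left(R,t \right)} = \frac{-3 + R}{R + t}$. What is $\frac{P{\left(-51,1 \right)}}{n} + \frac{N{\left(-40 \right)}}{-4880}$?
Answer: $\frac{2255159}{117178560} \approx 0.019246$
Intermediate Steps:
$x{\left(R,t \right)} = \frac{-3 + R}{R + t}$
$N{\left(h \right)} = \frac{-3 + h}{4 + h}$ ($N{\left(h \right)} = \frac{-3 + h}{h + 4} = \frac{-3 + h}{4 + h}$)
$P{\left(S,J \right)} = -27 + S$
$n = -4002$
$\frac{P{\left(-51,1 \right)}}{n} + \frac{N{\left(-40 \right)}}{-4880} = \frac{-27 - 51}{-4002} + \frac{\frac{1}{4 - 40} \left(-3 - 40\right)}{-4880} = \left(-78\right) \left(- \frac{1}{4002}\right) + \frac{1}{-36} \left(-43\right) \left(- \frac{1}{4880}\right) = \frac{13}{667} + \left(- \frac{1}{36}\right) \left(-43\right) \left(- \frac{1}{4880}\right) = \frac{13}{667} + \frac{43}{36} \left(- \frac{1}{4880}\right) = \frac{13}{667} - \frac{43}{175680} = \frac{2255159}{117178560}$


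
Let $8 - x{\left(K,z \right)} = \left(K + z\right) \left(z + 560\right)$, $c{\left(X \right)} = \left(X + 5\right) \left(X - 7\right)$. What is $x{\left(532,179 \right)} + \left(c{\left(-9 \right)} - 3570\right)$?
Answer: $-528927$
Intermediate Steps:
$c{\left(X \right)} = \left(-7 + X\right) \left(5 + X\right)$ ($c{\left(X \right)} = \left(5 + X\right) \left(-7 + X\right) = \left(-7 + X\right) \left(5 + X\right)$)
$x{\left(K,z \right)} = 8 - \left(560 + z\right) \left(K + z\right)$ ($x{\left(K,z \right)} = 8 - \left(K + z\right) \left(z + 560\right) = 8 - \left(K + z\right) \left(560 + z\right) = 8 - \left(560 + z\right) \left(K + z\right)$)
$x{\left(532,179 \right)} + \left(c{\left(-9 \right)} - 3570\right) = \left(8 - 179^{2} - 297920 - 100240 - 532 \cdot 179\right) - 3506 = \left(8 - 32041 - 297920 - 100240 - 95228\right) + \left(\left(-35 + 81 + 18\right) - 3570\right) = \left(8 - 32041 - 297920 - 100240 - 95228\right) + \left(64 - 3570\right) = -525421 - 3506 = -528927$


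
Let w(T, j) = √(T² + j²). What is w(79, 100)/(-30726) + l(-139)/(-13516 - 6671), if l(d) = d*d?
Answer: -19321/20187 - √16241/30726 ≈ -0.96125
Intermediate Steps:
l(d) = d²
w(79, 100)/(-30726) + l(-139)/(-13516 - 6671) = √(79² + 100²)/(-30726) + (-139)²/(-13516 - 6671) = √(6241 + 10000)*(-1/30726) + 19321/(-20187) = √16241*(-1/30726) + 19321*(-1/20187) = -√16241/30726 - 19321/20187 = -19321/20187 - √16241/30726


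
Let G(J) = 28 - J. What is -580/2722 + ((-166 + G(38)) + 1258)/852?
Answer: 612761/579786 ≈ 1.0569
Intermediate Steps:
-580/2722 + ((-166 + G(38)) + 1258)/852 = -580/2722 + ((-166 + (28 - 1*38)) + 1258)/852 = -580*1/2722 + ((-166 + (28 - 38)) + 1258)*(1/852) = -290/1361 + ((-166 - 10) + 1258)*(1/852) = -290/1361 + (-176 + 1258)*(1/852) = -290/1361 + 1082*(1/852) = -290/1361 + 541/426 = 612761/579786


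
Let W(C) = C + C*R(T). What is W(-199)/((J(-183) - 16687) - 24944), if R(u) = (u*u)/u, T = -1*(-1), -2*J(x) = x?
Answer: 796/83079 ≈ 0.0095812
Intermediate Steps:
J(x) = -x/2
T = 1
R(u) = u (R(u) = u²/u = u)
W(C) = 2*C (W(C) = C + C*1 = C + C = 2*C)
W(-199)/((J(-183) - 16687) - 24944) = (2*(-199))/((-½*(-183) - 16687) - 24944) = -398/((183/2 - 16687) - 24944) = -398/(-33191/2 - 24944) = -398/(-83079/2) = -398*(-2/83079) = 796/83079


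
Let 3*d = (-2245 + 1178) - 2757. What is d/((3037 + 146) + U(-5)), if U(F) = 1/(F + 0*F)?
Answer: -9560/23871 ≈ -0.40049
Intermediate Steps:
U(F) = 1/F (U(F) = 1/(F + 0) = 1/F)
d = -3824/3 (d = ((-2245 + 1178) - 2757)/3 = (-1067 - 2757)/3 = (1/3)*(-3824) = -3824/3 ≈ -1274.7)
d/((3037 + 146) + U(-5)) = -3824/(3*((3037 + 146) + 1/(-5))) = -3824/(3*(3183 - 1/5)) = -3824/(3*15914/5) = -3824/3*5/15914 = -9560/23871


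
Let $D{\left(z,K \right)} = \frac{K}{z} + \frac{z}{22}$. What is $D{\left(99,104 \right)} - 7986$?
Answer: $- \frac{1580129}{198} \approx -7980.5$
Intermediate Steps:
$D{\left(z,K \right)} = \frac{z}{22} + \frac{K}{z}$ ($D{\left(z,K \right)} = \frac{K}{z} + z \frac{1}{22} = \frac{K}{z} + \frac{z}{22} = \frac{z}{22} + \frac{K}{z}$)
$D{\left(99,104 \right)} - 7986 = \left(\frac{1}{22} \cdot 99 + \frac{104}{99}\right) - 7986 = \left(\frac{9}{2} + 104 \cdot \frac{1}{99}\right) - 7986 = \left(\frac{9}{2} + \frac{104}{99}\right) - 7986 = \frac{1099}{198} - 7986 = - \frac{1580129}{198}$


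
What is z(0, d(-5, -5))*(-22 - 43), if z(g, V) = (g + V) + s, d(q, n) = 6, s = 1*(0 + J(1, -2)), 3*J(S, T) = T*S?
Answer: -1040/3 ≈ -346.67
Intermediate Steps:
J(S, T) = S*T/3 (J(S, T) = (T*S)/3 = (S*T)/3 = S*T/3)
s = -2/3 (s = 1*(0 + (1/3)*1*(-2)) = 1*(0 - 2/3) = 1*(-2/3) = -2/3 ≈ -0.66667)
z(g, V) = -2/3 + V + g (z(g, V) = (g + V) - 2/3 = (V + g) - 2/3 = -2/3 + V + g)
z(0, d(-5, -5))*(-22 - 43) = (-2/3 + 6 + 0)*(-22 - 43) = (16/3)*(-65) = -1040/3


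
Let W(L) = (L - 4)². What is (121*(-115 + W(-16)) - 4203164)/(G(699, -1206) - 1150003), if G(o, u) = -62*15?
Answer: 4168679/1150933 ≈ 3.6220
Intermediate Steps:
W(L) = (-4 + L)²
G(o, u) = -930
(121*(-115 + W(-16)) - 4203164)/(G(699, -1206) - 1150003) = (121*(-115 + (-4 - 16)²) - 4203164)/(-930 - 1150003) = (121*(-115 + (-20)²) - 4203164)/(-1150933) = (121*(-115 + 400) - 4203164)*(-1/1150933) = (121*285 - 4203164)*(-1/1150933) = (34485 - 4203164)*(-1/1150933) = -4168679*(-1/1150933) = 4168679/1150933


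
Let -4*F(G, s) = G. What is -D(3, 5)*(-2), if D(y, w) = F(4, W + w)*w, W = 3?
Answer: -10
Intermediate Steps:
F(G, s) = -G/4
D(y, w) = -w (D(y, w) = (-¼*4)*w = -w)
-D(3, 5)*(-2) = -(-1)*5*(-2) = -1*(-5)*(-2) = 5*(-2) = -10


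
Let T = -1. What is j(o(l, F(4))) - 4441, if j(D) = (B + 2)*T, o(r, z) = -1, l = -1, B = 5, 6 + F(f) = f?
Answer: -4448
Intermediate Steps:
F(f) = -6 + f
j(D) = -7 (j(D) = (5 + 2)*(-1) = 7*(-1) = -7)
j(o(l, F(4))) - 4441 = -7 - 4441 = -4448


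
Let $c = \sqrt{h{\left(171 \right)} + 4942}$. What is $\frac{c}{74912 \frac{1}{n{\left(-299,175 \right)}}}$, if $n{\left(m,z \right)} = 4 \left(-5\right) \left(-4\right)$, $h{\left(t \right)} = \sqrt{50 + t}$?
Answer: $\frac{5 \sqrt{4942 + \sqrt{221}}}{4682} \approx 0.075187$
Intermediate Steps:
$n{\left(m,z \right)} = 80$ ($n{\left(m,z \right)} = \left(-20\right) \left(-4\right) = 80$)
$c = \sqrt{4942 + \sqrt{221}}$ ($c = \sqrt{\sqrt{50 + 171} + 4942} = \sqrt{\sqrt{221} + 4942} = \sqrt{4942 + \sqrt{221}} \approx 70.405$)
$\frac{c}{74912 \frac{1}{n{\left(-299,175 \right)}}} = \frac{\sqrt{4942 + \sqrt{221}}}{74912 \cdot \frac{1}{80}} = \frac{\sqrt{4942 + \sqrt{221}}}{\frac{4682}{5}} = \sqrt{4942 + \sqrt{221}} \cdot \frac{5}{4682} = \frac{5 \sqrt{4942 + \sqrt{221}}}{4682}$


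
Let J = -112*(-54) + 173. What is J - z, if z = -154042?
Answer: 160263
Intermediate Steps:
J = 6221 (J = 6048 + 173 = 6221)
J - z = 6221 - 1*(-154042) = 6221 + 154042 = 160263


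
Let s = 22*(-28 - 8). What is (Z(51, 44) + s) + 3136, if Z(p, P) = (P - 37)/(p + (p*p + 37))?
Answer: 6303023/2689 ≈ 2344.0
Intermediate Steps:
s = -792 (s = 22*(-36) = -792)
Z(p, P) = (-37 + P)/(37 + p + p**2) (Z(p, P) = (-37 + P)/(p + (p**2 + 37)) = (-37 + P)/(p + (37 + p**2)) = (-37 + P)/(37 + p + p**2))
(Z(51, 44) + s) + 3136 = ((-37 + 44)/(37 + 51 + 51**2) - 792) + 3136 = (7/(37 + 51 + 2601) - 792) + 3136 = (7/2689 - 792) + 3136 = -2129681/2689 + 3136 = 6303023/2689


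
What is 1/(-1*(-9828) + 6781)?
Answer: 1/16609 ≈ 6.0208e-5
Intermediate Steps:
1/(-1*(-9828) + 6781) = 1/(9828 + 6781) = 1/16609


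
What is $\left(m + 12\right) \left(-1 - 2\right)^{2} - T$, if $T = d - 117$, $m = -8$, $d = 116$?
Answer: $37$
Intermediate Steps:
$T = -1$ ($T = 116 - 117 = -1$)
$\left(m + 12\right) \left(-1 - 2\right)^{2} - T = \left(-8 + 12\right) \left(-1 - 2\right)^{2} - -1 = 4 \left(-3\right)^{2} + 1 = 4 \cdot 9 + 1 = 36 + 1 = 37$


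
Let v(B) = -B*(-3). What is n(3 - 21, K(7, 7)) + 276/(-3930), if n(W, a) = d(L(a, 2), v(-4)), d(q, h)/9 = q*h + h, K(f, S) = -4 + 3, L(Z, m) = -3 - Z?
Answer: 70694/655 ≈ 107.93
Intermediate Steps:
v(B) = 3*B
K(f, S) = -1
d(q, h) = 9*h + 9*h*q (d(q, h) = 9*(q*h + h) = 9*(h*q + h) = 9*(h + h*q) = 9*h + 9*h*q)
n(W, a) = 216 + 108*a (n(W, a) = 9*(3*(-4))*(1 + (-3 - a)) = 9*(-12)*(-2 - a) = 216 + 108*a)
n(3 - 21, K(7, 7)) + 276/(-3930) = (216 + 108*(-1)) + 276/(-3930) = (216 - 108) + 276*(-1/3930) = 108 - 46/655 = 70694/655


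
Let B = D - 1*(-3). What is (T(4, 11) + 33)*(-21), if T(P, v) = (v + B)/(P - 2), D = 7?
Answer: -1827/2 ≈ -913.50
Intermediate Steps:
B = 10 (B = 7 - 1*(-3) = 7 + 3 = 10)
T(P, v) = (10 + v)/(-2 + P) (T(P, v) = (v + 10)/(P - 2) = (10 + v)/(-2 + P))
(T(4, 11) + 33)*(-21) = ((10 + 11)/(-2 + 4) + 33)*(-21) = (21/2 + 33)*(-21) = (87/2)*(-21) = -1827/2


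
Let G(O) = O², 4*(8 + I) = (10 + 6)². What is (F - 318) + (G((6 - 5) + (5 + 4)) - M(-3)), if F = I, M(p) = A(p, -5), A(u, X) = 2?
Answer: -164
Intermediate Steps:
M(p) = 2
I = 56 (I = -8 + (10 + 6)²/4 = -8 + (¼)*16² = -8 + (¼)*256 = -8 + 64 = 56)
F = 56
(F - 318) + (G((6 - 5) + (5 + 4)) - M(-3)) = (56 - 318) + (((6 - 5) + (5 + 4))² - 1*2) = -262 + ((1 + 9)² - 2) = -262 + (10² - 2) = -262 + (100 - 2) = -262 + 98 = -164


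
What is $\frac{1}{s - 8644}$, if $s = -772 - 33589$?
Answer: $- \frac{1}{43005} \approx -2.3253 \cdot 10^{-5}$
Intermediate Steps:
$s = -34361$ ($s = -772 - 33589 = -34361$)
$\frac{1}{s - 8644} = \frac{1}{-34361 - 8644} = \frac{1}{-43005} = - \frac{1}{43005}$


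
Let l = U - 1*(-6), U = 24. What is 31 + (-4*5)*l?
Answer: -569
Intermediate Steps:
l = 30 (l = 24 - 1*(-6) = 24 + 6 = 30)
31 + (-4*5)*l = 31 - 4*5*30 = 31 - 20*30 = 31 - 600 = -569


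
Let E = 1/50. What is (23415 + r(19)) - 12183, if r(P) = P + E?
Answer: 562551/50 ≈ 11251.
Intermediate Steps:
E = 1/50 ≈ 0.020000
r(P) = 1/50 + P (r(P) = P + 1/50 = 1/50 + P)
(23415 + r(19)) - 12183 = (23415 + (1/50 + 19)) - 12183 = (23415 + 951/50) - 12183 = 1171701/50 - 12183 = 562551/50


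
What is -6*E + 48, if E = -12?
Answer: 120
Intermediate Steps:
-6*E + 48 = -6*(-12) + 48 = 72 + 48 = 120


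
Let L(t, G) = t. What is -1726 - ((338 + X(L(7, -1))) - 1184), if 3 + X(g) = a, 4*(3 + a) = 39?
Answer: -3535/4 ≈ -883.75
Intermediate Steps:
a = 27/4 (a = -3 + (¼)*39 = -3 + 39/4 = 27/4 ≈ 6.7500)
X(g) = 15/4 (X(g) = -3 + 27/4 = 15/4)
-1726 - ((338 + X(L(7, -1))) - 1184) = -1726 - ((338 + 15/4) - 1184) = -1726 - (1367/4 - 1184) = -1726 - 1*(-3369/4) = -1726 + 3369/4 = -3535/4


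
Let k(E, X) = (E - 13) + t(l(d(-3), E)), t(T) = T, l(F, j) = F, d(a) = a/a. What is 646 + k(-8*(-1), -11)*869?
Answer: -2830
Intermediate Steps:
d(a) = 1
k(E, X) = -12 + E (k(E, X) = (E - 13) + 1 = (-13 + E) + 1 = -12 + E)
646 + k(-8*(-1), -11)*869 = 646 + (-12 - 8*(-1))*869 = 646 + (-12 + 8)*869 = 646 - 4*869 = 646 - 3476 = -2830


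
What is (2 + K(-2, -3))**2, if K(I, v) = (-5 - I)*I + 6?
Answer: 196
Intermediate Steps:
K(I, v) = 6 + I*(-5 - I) (K(I, v) = I*(-5 - I) + 6 = 6 + I*(-5 - I))
(2 + K(-2, -3))**2 = (2 + (6 - 1*(-2)**2 - 5*(-2)))**2 = (2 + (6 - 1*4 + 10))**2 = (2 + (6 - 4 + 10))**2 = (2 + 12)**2 = 14**2 = 196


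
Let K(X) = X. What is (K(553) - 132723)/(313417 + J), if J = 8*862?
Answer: -132170/320313 ≈ -0.41263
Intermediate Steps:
J = 6896
(K(553) - 132723)/(313417 + J) = (553 - 132723)/(313417 + 6896) = -132170/320313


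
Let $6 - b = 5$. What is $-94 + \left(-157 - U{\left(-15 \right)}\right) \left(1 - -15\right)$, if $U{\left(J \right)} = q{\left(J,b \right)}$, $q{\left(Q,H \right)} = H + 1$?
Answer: $-2638$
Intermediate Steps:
$b = 1$ ($b = 6 - 5 = 1$)
$q{\left(Q,H \right)} = 1 + H$
$U{\left(J \right)} = 2$ ($U{\left(J \right)} = 1 + 1 = 2$)
$-94 + \left(-157 - U{\left(-15 \right)}\right) \left(1 - -15\right) = -94 + \left(-157 - 2\right) \left(1 - -15\right) = -94 + \left(-157 - 2\right) \left(1 + 15\right) = -94 - 2544 = -2638$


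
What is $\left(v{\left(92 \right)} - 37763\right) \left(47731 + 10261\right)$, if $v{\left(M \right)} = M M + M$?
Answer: $-1693772344$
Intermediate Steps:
$v{\left(M \right)} = M + M^{2}$ ($v{\left(M \right)} = M^{2} + M = M + M^{2}$)
$\left(v{\left(92 \right)} - 37763\right) \left(47731 + 10261\right) = \left(92 \left(1 + 92\right) - 37763\right) \left(47731 + 10261\right) = \left(92 \cdot 93 - 37763\right) 57992 = \left(8556 - 37763\right) 57992 = \left(-29207\right) 57992 = -1693772344$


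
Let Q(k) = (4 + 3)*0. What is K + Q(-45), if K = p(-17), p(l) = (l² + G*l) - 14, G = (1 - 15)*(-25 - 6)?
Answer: -7103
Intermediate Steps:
G = 434 (G = -14*(-31) = 434)
p(l) = -14 + l² + 434*l (p(l) = (l² + 434*l) - 14 = -14 + l² + 434*l)
K = -7103 (K = -14 + (-17)² + 434*(-17) = -14 + 289 - 7378 = -7103)
Q(k) = 0 (Q(k) = 7*0 = 0)
K + Q(-45) = -7103 + 0 = -7103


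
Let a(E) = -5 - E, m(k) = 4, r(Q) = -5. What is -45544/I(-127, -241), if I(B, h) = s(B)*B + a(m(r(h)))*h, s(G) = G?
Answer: -22772/9149 ≈ -2.4890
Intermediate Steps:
I(B, h) = B² - 9*h (I(B, h) = B*B + (-5 - 1*4)*h = B² + (-5 - 4)*h = B² - 9*h)
-45544/I(-127, -241) = -45544/((-127)² - 9*(-241)) = -45544/(16129 + 2169) = -45544/18298 = -45544*1/18298 = -22772/9149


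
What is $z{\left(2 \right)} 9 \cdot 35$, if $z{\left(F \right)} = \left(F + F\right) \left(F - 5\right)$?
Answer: $-3780$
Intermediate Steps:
$z{\left(F \right)} = 2 F \left(-5 + F\right)$
$z{\left(2 \right)} 9 \cdot 35 = 2 \cdot 2 \left(-5 + 2\right) 9 \cdot 35 = 2 \cdot 2 \left(-3\right) 9 \cdot 35 = \left(-12\right) 9 \cdot 35 = \left(-108\right) 35 = -3780$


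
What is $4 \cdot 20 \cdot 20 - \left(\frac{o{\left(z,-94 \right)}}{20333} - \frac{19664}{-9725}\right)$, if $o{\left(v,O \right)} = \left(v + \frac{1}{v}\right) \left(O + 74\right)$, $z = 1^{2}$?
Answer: $\frac{315982040888}{197738425} \approx 1598.0$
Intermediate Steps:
$z = 1$
$o{\left(v,O \right)} = \left(74 + O\right) \left(v + \frac{1}{v}\right)$ ($o{\left(v,O \right)} = \left(v + \frac{1}{v}\right) \left(74 + O\right) = \left(74 + O\right) \left(v + \frac{1}{v}\right)$)
$4 \cdot 20 \cdot 20 - \left(\frac{o{\left(z,-94 \right)}}{20333} - \frac{19664}{-9725}\right) = 4 \cdot 20 \cdot 20 - \left(\frac{1^{-1} \left(74 - 94 + 1^{2} \left(74 - 94\right)\right)}{20333} - \frac{19664}{-9725}\right) = 80 \cdot 20 - \left(1 \left(74 - 94 + 1 \left(-20\right)\right) \frac{1}{20333} - - \frac{19664}{9725}\right) = 1600 - \left(1 \left(74 - 94 - 20\right) \frac{1}{20333} + \frac{19664}{9725}\right) = 1600 - \left(1 \left(-40\right) \frac{1}{20333} + \frac{19664}{9725}\right) = 1600 - \left(\left(-40\right) \frac{1}{20333} + \frac{19664}{9725}\right) = 1600 - \left(- \frac{40}{20333} + \frac{19664}{9725}\right) = 1600 - \frac{399439112}{197738425} = \frac{315982040888}{197738425}$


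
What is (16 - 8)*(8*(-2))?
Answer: -128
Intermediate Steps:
(16 - 8)*(8*(-2)) = 8*(-16) = -128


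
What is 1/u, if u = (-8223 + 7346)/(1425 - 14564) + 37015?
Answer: 13139/486340962 ≈ 2.7016e-5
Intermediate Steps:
u = 486340962/13139 (u = -877/(-13139) + 37015 = -877*(-1/13139) + 37015 = 877/13139 + 37015 = 486340962/13139 ≈ 37015.)
1/u = 1/(486340962/13139) = 13139/486340962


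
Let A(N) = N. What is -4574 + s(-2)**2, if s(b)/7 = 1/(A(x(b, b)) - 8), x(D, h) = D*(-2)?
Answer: -73135/16 ≈ -4570.9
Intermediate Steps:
x(D, h) = -2*D
s(b) = 7/(-8 - 2*b) (s(b) = 7/(-2*b - 8) = 7/(-8 - 2*b))
-4574 + s(-2)**2 = -4574 + (-7/(8 + 2*(-2)))**2 = -4574 + (-7/(8 - 4))**2 = -4574 + (-7/4)**2 = -4574 + 49/16 = -73135/16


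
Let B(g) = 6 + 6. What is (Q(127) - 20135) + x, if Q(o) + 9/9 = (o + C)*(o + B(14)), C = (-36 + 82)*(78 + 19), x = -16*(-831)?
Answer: 631031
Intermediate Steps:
B(g) = 12
x = 13296
C = 4462 (C = 46*97 = 4462)
Q(o) = -1 + (12 + o)*(4462 + o) (Q(o) = -1 + (o + 4462)*(o + 12) = -1 + (4462 + o)*(12 + o) = -1 + (12 + o)*(4462 + o))
(Q(127) - 20135) + x = ((53543 + 127² + 4474*127) - 20135) + 13296 = ((53543 + 16129 + 568198) - 20135) + 13296 = (637870 - 20135) + 13296 = 617735 + 13296 = 631031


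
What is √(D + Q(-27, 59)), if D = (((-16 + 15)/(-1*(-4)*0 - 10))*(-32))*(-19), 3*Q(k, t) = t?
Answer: √18105/15 ≈ 8.9703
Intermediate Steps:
Q(k, t) = t/3
D = 304/5 (D = (-1/(4*0 - 10)*(-32))*(-19) = (-1/(0 - 10)*(-32))*(-19) = (-1/(-10)*(-32))*(-19) = (-1*(-⅒)*(-32))*(-19) = ((⅒)*(-32))*(-19) = -16/5*(-19) = 304/5 ≈ 60.800)
√(D + Q(-27, 59)) = √(304/5 + (⅓)*59) = √(304/5 + 59/3) = √(1207/15) = √18105/15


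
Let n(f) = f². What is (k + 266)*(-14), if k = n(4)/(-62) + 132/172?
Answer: -4973598/1333 ≈ -3731.1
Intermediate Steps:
k = 679/1333 (k = 4²/(-62) + 132/172 = 16*(-1/62) + 132*(1/172) = -8/31 + 33/43 = 679/1333 ≈ 0.50938)
(k + 266)*(-14) = (679/1333 + 266)*(-14) = (355257/1333)*(-14) = -4973598/1333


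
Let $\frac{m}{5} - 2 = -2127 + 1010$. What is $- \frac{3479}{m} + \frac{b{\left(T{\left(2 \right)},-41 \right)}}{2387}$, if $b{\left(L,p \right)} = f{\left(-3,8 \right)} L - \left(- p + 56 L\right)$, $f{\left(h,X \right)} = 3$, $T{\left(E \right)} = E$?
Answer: $\frac{1069264}{1901075} \approx 0.56245$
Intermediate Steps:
$m = -5575$ ($m = 10 + 5 \left(-2127 + 1010\right) = 10 + 5 \left(-1117\right) = 10 - 5585 = -5575$)
$b{\left(L,p \right)} = p - 53 L$ ($b{\left(L,p \right)} = 3 L - \left(- p + 56 L\right) = p - 53 L$)
$- \frac{3479}{m} + \frac{b{\left(T{\left(2 \right)},-41 \right)}}{2387} = - \frac{3479}{-5575} + \frac{-41 - 106}{2387} = \left(-3479\right) \left(- \frac{1}{5575}\right) + \left(-41 - 106\right) \frac{1}{2387} = \frac{3479}{5575} - \frac{21}{341} = \frac{1069264}{1901075}$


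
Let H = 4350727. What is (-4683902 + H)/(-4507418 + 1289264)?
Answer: 333175/3218154 ≈ 0.10353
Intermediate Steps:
(-4683902 + H)/(-4507418 + 1289264) = (-4683902 + 4350727)/(-4507418 + 1289264) = -333175/(-3218154) = -333175*(-1/3218154) = 333175/3218154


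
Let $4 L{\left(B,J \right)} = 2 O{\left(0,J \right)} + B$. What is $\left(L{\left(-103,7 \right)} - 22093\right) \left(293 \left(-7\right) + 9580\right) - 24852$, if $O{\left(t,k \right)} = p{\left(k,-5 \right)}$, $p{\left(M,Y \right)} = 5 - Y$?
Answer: $- \frac{666077103}{4} \approx -1.6652 \cdot 10^{8}$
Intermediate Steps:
$O{\left(t,k \right)} = 10$ ($O{\left(t,k \right)} = 5 - -5 = 5 + 5 = 10$)
$L{\left(B,J \right)} = 5 + \frac{B}{4}$ ($L{\left(B,J \right)} = \frac{2 \cdot 10 + B}{4} = \frac{20 + B}{4} = 5 + \frac{B}{4}$)
$\left(L{\left(-103,7 \right)} - 22093\right) \left(293 \left(-7\right) + 9580\right) - 24852 = \left(\left(5 + \frac{1}{4} \left(-103\right)\right) - 22093\right) \left(293 \left(-7\right) + 9580\right) - 24852 = \left(\left(5 - \frac{103}{4}\right) - 22093\right) \left(-2051 + 9580\right) - 24852 = \left(- \frac{83}{4} - 22093\right) 7529 - 24852 = \left(- \frac{88455}{4}\right) 7529 - 24852 = - \frac{665977695}{4} - 24852 = - \frac{666077103}{4}$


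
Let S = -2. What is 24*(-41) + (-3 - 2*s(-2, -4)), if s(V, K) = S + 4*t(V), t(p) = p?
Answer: -967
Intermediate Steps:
s(V, K) = -2 + 4*V
24*(-41) + (-3 - 2*s(-2, -4)) = 24*(-41) + (-3 - 2*(-2 + 4*(-2))) = -984 + (-3 - 2*(-2 - 8)) = -984 + (-3 - 2*(-10)) = -984 + (-3 + 20) = -984 + 17 = -967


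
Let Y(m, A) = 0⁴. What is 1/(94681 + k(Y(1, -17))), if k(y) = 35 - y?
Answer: 1/94716 ≈ 1.0558e-5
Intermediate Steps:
Y(m, A) = 0
1/(94681 + k(Y(1, -17))) = 1/(94681 + (35 - 1*0)) = 1/(94681 + (35 + 0)) = 1/(94681 + 35) = 1/94716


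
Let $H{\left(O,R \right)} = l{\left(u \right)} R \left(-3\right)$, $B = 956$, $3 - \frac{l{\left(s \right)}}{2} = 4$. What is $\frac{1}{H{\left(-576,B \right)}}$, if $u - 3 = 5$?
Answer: $\frac{1}{5736} \approx 0.00017434$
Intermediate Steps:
$u = 8$ ($u = 3 + 5 = 8$)
$l{\left(s \right)} = -2$ ($l{\left(s \right)} = 6 - 8 = -2$)
$H{\left(O,R \right)} = 6 R$ ($H{\left(O,R \right)} = - 2 R \left(-3\right) = 6 R$)
$\frac{1}{H{\left(-576,B \right)}} = \frac{1}{6 \cdot 956} = \frac{1}{5736}$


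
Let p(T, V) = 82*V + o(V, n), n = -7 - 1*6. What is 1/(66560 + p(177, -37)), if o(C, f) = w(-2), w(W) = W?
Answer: 1/63524 ≈ 1.5742e-5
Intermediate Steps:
n = -13 (n = -7 - 6 = -13)
o(C, f) = -2
p(T, V) = -2 + 82*V (p(T, V) = 82*V - 2 = -2 + 82*V)
1/(66560 + p(177, -37)) = 1/(66560 + (-2 + 82*(-37))) = 1/(66560 + (-2 - 3034)) = 1/(66560 - 3036) = 1/63524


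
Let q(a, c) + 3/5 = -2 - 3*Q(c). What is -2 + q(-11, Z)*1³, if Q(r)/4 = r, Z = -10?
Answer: 577/5 ≈ 115.40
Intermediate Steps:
Q(r) = 4*r
q(a, c) = -13/5 - 12*c (q(a, c) = -⅗ + (-2 - 12*c) = -13/5 - 12*c)
-2 + q(-11, Z)*1³ = -2 + (-13/5 - 12*(-10))*1³ = -2 + (-13/5 + 120)*1 = -2 + (587/5)*1 = -2 + 587/5 = 577/5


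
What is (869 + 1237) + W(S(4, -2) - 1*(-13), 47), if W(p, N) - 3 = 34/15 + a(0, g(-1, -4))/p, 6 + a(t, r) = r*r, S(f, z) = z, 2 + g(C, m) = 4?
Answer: 348329/165 ≈ 2111.1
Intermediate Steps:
g(C, m) = 2 (g(C, m) = -2 + 4 = 2)
a(t, r) = -6 + r² (a(t, r) = -6 + r*r = -6 + r²)
W(p, N) = 79/15 - 2/p (W(p, N) = 3 + (34/15 + (-6 + 2²)/p) = 3 + (34*(1/15) + (-6 + 4)/p) = 3 + (34/15 - 2/p) = 79/15 - 2/p)
(869 + 1237) + W(S(4, -2) - 1*(-13), 47) = (869 + 1237) + (79/15 - 2/(-2 - 1*(-13))) = 2106 + (79/15 - 2/(-2 + 13)) = 2106 + (79/15 - 2/11) = 2106 + 839/165 = 348329/165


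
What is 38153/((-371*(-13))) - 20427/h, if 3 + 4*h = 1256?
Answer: -7066775/123331 ≈ -57.299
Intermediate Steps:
h = 1253/4 (h = -¾ + (¼)*1256 = -¾ + 314 = 1253/4 ≈ 313.25)
38153/((-371*(-13))) - 20427/h = 38153/((-371*(-13))) - 20427/1253/4 = 38153/4823 - 20427*4/1253 = 38153*(1/4823) - 81708/1253 = 38153/4823 - 81708/1253 = -7066775/123331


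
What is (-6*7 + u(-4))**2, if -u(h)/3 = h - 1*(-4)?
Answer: 1764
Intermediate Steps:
u(h) = -12 - 3*h (u(h) = -3*(h - 1*(-4)) = -3*(h + 4) = -3*(4 + h) = -12 - 3*h)
(-6*7 + u(-4))**2 = (-6*7 + (-12 - 3*(-4)))**2 = (-42 + (-12 + 12))**2 = (-42 + 0)**2 = (-42)**2 = 1764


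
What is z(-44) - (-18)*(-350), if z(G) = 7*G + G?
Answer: -6652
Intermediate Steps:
z(G) = 8*G
z(-44) - (-18)*(-350) = 8*(-44) - (-18)*(-350) = -352 - 1*6300 = -352 - 6300 = -6652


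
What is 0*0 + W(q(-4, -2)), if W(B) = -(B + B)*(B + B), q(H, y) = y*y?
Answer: -64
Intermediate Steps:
q(H, y) = y²
W(B) = -4*B² (W(B) = -2*B*2*B = -4*B²)
0*0 + W(q(-4, -2)) = 0*0 - 4*((-2)²)² = 0 - 4*4² = 0 - 4*16 = 0 - 64 = -64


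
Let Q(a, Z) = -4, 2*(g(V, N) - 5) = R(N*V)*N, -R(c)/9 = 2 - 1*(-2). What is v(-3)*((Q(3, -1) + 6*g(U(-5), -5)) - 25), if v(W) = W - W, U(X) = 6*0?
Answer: 0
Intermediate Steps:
U(X) = 0
R(c) = -36 (R(c) = -9*(2 - 1*(-2)) = -9*(2 + 2) = -9*4 = -36)
g(V, N) = 5 - 18*N (g(V, N) = 5 + (-36*N)/2 = 5 - 18*N)
v(W) = 0
v(-3)*((Q(3, -1) + 6*g(U(-5), -5)) - 25) = 0*((-4 + 6*(5 - 18*(-5))) - 25) = 0*((-4 + 6*(5 + 90)) - 25) = 0*((-4 + 6*95) - 25) = 0*((-4 + 570) - 25) = 0*(566 - 25) = 0*541 = 0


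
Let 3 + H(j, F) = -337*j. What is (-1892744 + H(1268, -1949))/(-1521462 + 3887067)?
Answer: -2320063/2365605 ≈ -0.98075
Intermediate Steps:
H(j, F) = -3 - 337*j
(-1892744 + H(1268, -1949))/(-1521462 + 3887067) = (-1892744 + (-3 - 337*1268))/(-1521462 + 3887067) = (-1892744 + (-3 - 427316))/2365605 = (-1892744 - 427319)*(1/2365605) = -2320063*1/2365605 = -2320063/2365605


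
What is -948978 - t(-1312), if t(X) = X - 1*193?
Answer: -947473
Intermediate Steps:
t(X) = -193 + X (t(X) = X - 193 = -193 + X)
-948978 - t(-1312) = -948978 - (-193 - 1312) = -948978 - 1*(-1505) = -948978 + 1505 = -947473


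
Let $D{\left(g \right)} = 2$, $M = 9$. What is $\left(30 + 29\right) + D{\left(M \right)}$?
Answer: $61$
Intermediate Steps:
$\left(30 + 29\right) + D{\left(M \right)} = \left(30 + 29\right) + 2 = 59 + 2 = 61$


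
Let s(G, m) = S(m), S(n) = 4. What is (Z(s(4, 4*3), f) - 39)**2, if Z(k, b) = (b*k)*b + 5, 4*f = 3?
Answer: 16129/16 ≈ 1008.1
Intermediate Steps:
f = 3/4 (f = (1/4)*3 = 3/4 ≈ 0.75000)
s(G, m) = 4
Z(k, b) = 5 + k*b**2 (Z(k, b) = k*b**2 + 5 = 5 + k*b**2)
(Z(s(4, 4*3), f) - 39)**2 = ((5 + 4*(3/4)**2) - 39)**2 = ((5 + 4*(9/16)) - 39)**2 = ((5 + 9/4) - 39)**2 = (29/4 - 39)**2 = (-127/4)**2 = 16129/16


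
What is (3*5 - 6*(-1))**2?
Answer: 441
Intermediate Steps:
(3*5 - 6*(-1))**2 = (15 + 6)**2 = 21**2 = 441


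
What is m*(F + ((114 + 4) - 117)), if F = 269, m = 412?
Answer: 111240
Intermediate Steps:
m*(F + ((114 + 4) - 117)) = 412*(269 + ((114 + 4) - 117)) = 412*(269 + (118 - 117)) = 412*(269 + 1) = 412*270 = 111240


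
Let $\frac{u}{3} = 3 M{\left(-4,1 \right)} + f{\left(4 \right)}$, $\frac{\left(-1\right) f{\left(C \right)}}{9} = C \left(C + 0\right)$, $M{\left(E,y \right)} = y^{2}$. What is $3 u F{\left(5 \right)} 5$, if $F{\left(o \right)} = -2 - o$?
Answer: $44415$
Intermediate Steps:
$f{\left(C \right)} = - 9 C^{2}$ ($f{\left(C \right)} = - 9 C \left(C + 0\right) = - 9 C C = - 9 C^{2}$)
$u = -423$ ($u = 3 \left(3 \cdot 1^{2} - 9 \cdot 4^{2}\right) = 3 \left(3 \cdot 1 - 144\right) = 3 \left(3 - 144\right) = 3 \left(-141\right) = -423$)
$3 u F{\left(5 \right)} 5 = 3 \left(-423\right) \left(-2 - 5\right) 5 = - 1269 \left(-2 - 5\right) 5 = \left(-1269\right) \left(-7\right) 5 = 8883 \cdot 5 = 44415$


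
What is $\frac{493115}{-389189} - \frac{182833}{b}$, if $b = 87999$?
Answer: $- \frac{114550219322}{34248242811} \approx -3.3447$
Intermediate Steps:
$\frac{493115}{-389189} - \frac{182833}{b} = \frac{493115}{-389189} - \frac{182833}{87999} = 493115 \left(- \frac{1}{389189}\right) - \frac{182833}{87999} = - \frac{493115}{389189} - \frac{182833}{87999} = - \frac{114550219322}{34248242811}$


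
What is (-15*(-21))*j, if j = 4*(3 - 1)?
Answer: 2520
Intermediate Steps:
j = 8 (j = 4*2 = 8)
(-15*(-21))*j = -15*(-21)*8 = 315*8 = 2520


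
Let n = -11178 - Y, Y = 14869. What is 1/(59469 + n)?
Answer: 1/33422 ≈ 2.9920e-5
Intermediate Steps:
n = -26047 (n = -11178 - 1*14869 = -11178 - 14869 = -26047)
1/(59469 + n) = 1/(59469 - 26047) = 1/33422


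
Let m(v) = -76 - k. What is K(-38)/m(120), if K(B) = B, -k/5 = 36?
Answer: -19/52 ≈ -0.36538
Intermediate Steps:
k = -180 (k = -5*36 = -180)
m(v) = 104 (m(v) = -76 - 1*(-180) = -76 + 180 = 104)
K(-38)/m(120) = -38/104 = -38*1/104 = -19/52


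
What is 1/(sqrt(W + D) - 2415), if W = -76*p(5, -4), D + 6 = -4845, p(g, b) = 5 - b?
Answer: -161/389184 - I*sqrt(615)/1945920 ≈ -0.00041369 - 1.2744e-5*I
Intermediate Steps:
D = -4851 (D = -6 - 4845 = -4851)
W = -684 (W = -76*(5 - 1*(-4)) = -76*(5 + 4) = -76*9 = -684)
1/(sqrt(W + D) - 2415) = 1/(sqrt(-684 - 4851) - 2415) = 1/(sqrt(-5535) - 2415) = 1/(3*I*sqrt(615) - 2415) = 1/(-2415 + 3*I*sqrt(615))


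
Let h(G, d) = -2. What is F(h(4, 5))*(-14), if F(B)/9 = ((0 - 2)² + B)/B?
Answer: 126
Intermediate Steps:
F(B) = 9*(4 + B)/B (F(B) = 9*(((0 - 2)² + B)/B) = 9*(((-2)² + B)/B) = 9*((4 + B)/B) = 9*(4 + B)/B)
F(h(4, 5))*(-14) = (9 + 36/(-2))*(-14) = (9 + 36*(-½))*(-14) = (9 - 18)*(-14) = -9*(-14) = 126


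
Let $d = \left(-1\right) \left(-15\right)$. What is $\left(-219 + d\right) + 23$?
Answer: $-181$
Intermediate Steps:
$d = 15$
$\left(-219 + d\right) + 23 = \left(-219 + 15\right) + 23 = -204 + 23 = -181$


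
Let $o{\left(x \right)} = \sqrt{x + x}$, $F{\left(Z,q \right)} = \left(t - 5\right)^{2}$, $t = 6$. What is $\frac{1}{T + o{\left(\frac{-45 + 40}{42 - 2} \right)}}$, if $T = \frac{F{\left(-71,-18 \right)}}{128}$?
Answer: $\frac{128}{4097} - \frac{8192 i}{4097} \approx 0.031242 - 1.9995 i$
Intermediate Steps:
$F{\left(Z,q \right)} = 1$ ($F{\left(Z,q \right)} = \left(6 - 5\right)^{2} = 1^{2} = 1$)
$o{\left(x \right)} = \sqrt{2} \sqrt{x}$ ($o{\left(x \right)} = \sqrt{2 x} = \sqrt{2} \sqrt{x}$)
$T = \frac{1}{128}$ ($T = 1 \cdot \frac{1}{128} = \frac{1}{128} \approx 0.0078125$)
$\frac{1}{T + o{\left(\frac{-45 + 40}{42 - 2} \right)}} = \frac{1}{\frac{1}{128} + \sqrt{2} \sqrt{\frac{-45 + 40}{42 - 2}}} = \frac{1}{\frac{1}{128} + \sqrt{2} \sqrt{- \frac{5}{40}}} = \frac{1}{\frac{1}{128} + \sqrt{2} \sqrt{\left(-5\right) \frac{1}{40}}} = \frac{1}{\frac{1}{128} + \sqrt{2} \sqrt{- \frac{1}{8}}} = \frac{1}{\frac{1}{128} + \sqrt{2} \frac{i \sqrt{2}}{4}} = \frac{1}{\frac{1}{128} + \frac{i}{2}} = \frac{16384 \left(\frac{1}{128} - \frac{i}{2}\right)}{4097}$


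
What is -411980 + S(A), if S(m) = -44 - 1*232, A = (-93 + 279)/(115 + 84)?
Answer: -412256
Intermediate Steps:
A = 186/199 ≈ 0.93467
S(m) = -276 (S(m) = -44 - 232 = -276)
-411980 + S(A) = -411980 - 276 = -412256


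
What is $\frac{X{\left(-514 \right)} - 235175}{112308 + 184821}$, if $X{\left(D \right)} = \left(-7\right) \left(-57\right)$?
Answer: $- \frac{234776}{297129} \approx -0.79015$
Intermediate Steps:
$X{\left(D \right)} = 399$
$\frac{X{\left(-514 \right)} - 235175}{112308 + 184821} = \frac{399 - 235175}{112308 + 184821} = - \frac{234776}{297129}$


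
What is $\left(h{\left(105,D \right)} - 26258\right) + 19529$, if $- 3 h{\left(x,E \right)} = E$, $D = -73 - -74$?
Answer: $- \frac{20188}{3} \approx -6729.3$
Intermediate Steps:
$D = 1$ ($D = -73 + 74 = 1$)
$h{\left(x,E \right)} = - \frac{E}{3}$
$\left(h{\left(105,D \right)} - 26258\right) + 19529 = \left(\left(- \frac{1}{3}\right) 1 - 26258\right) + 19529 = \left(- \frac{1}{3} - 26258\right) + 19529 = - \frac{78775}{3} + 19529 = - \frac{20188}{3}$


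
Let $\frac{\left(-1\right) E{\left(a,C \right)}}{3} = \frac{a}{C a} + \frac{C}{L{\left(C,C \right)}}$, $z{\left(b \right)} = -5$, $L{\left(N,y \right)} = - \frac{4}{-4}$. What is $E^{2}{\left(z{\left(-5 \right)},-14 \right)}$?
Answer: $\frac{349281}{196} \approx 1782.0$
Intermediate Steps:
$L{\left(N,y \right)} = 1$ ($L{\left(N,y \right)} = \left(-4\right) \left(- \frac{1}{4}\right) = 1$)
$E{\left(a,C \right)} = - 3 C - \frac{3}{C}$ ($E{\left(a,C \right)} = - 3 \left(\frac{a}{C a} + \frac{C}{1}\right) = - 3 \left(a \frac{1}{C a} + C 1\right) = - 3 \left(\frac{1}{C} + C\right) = - 3 \left(C + \frac{1}{C}\right) = - 3 C - \frac{3}{C}$)
$E^{2}{\left(z{\left(-5 \right)},-14 \right)} = \left(\left(-3\right) \left(-14\right) - \frac{3}{-14}\right)^{2} = \left(42 - - \frac{3}{14}\right)^{2} = \left(42 + \frac{3}{14}\right)^{2} = \left(\frac{591}{14}\right)^{2} = \frac{349281}{196}$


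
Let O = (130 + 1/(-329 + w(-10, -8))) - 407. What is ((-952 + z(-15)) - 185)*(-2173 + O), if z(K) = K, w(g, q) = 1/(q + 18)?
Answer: 9282885120/3289 ≈ 2.8224e+6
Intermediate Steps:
w(g, q) = 1/(18 + q)
O = -911063/3289 (O = (130 + 1/(-329 + 1/(18 - 8))) - 407 = (130 + 1/(-329 + 1/10)) - 407 = (130 + 1/(-329 + ⅒)) - 407 = (130 + 1/(-3289/10)) - 407 = (130 - 10/3289) - 407 = 427560/3289 - 407 = -911063/3289 ≈ -277.00)
((-952 + z(-15)) - 185)*(-2173 + O) = ((-952 - 15) - 185)*(-2173 - 911063/3289) = (-967 - 185)*(-8058060/3289) = -1152*(-8058060/3289) = 9282885120/3289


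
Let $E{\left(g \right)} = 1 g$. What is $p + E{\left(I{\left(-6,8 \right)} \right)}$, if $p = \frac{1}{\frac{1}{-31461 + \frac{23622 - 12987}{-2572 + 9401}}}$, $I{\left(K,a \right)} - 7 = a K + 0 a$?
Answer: $- \frac{215116523}{6829} \approx -31500.0$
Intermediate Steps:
$I{\left(K,a \right)} = 7 + K a$ ($I{\left(K,a \right)} = 7 + \left(a K + 0 a\right) = 7 + \left(K a + 0\right) = 7 + K a$)
$E{\left(g \right)} = g$
$p = - \frac{214836534}{6829}$ ($p = \frac{1}{\frac{1}{-31461 + \frac{10635}{6829}}} = \frac{1}{\frac{1}{- \frac{214836534}{6829}}} = \frac{1}{- \frac{6829}{214836534}} = - \frac{214836534}{6829} \approx -31459.0$)
$p + E{\left(I{\left(-6,8 \right)} \right)} = - \frac{214836534}{6829} + \left(7 - 48\right) = - \frac{214836534}{6829} - 41 = - \frac{215116523}{6829}$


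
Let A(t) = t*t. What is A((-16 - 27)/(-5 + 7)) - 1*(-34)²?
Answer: -2775/4 ≈ -693.75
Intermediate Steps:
A(t) = t²
A((-16 - 27)/(-5 + 7)) - 1*(-34)² = ((-16 - 27)/(-5 + 7))² - 1*(-34)² = (-43/2)² - 1*1156 = (-43*½)² - 1156 = (-43/2)² - 1156 = 1849/4 - 1156 = -2775/4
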